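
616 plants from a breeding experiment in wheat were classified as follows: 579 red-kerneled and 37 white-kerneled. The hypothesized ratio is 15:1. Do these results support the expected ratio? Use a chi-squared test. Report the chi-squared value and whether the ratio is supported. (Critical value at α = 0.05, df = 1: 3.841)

0.062; consistent

Under the 15:1 hypothesis (Σ ratio = 16, N = 616):
  red-kerneled: 616 × 15/16 = 577.5
  white-kerneled: 616 × 1/16 = 38.5
χ² = Σ (O − E)² / E
  red-kerneled: (579 − 577.5)² / 577.5 = 0.0039
  white-kerneled: (37 − 38.5)² / 38.5 = 0.0584
χ² = 0.0039 + 0.0584 = 0.0623 ≈ 0.062
Degrees of freedom = 2 − 1 = 1; critical value at α = 0.05 is 3.841.
Since 0.062 < 3.841, we fail to reject the null hypothesis — the data are consistent with the 15:1 ratio.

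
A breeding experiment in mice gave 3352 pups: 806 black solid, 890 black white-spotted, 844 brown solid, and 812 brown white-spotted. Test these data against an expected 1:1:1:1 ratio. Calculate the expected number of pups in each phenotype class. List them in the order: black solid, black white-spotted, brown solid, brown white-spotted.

The 1:1:1:1 ratio has 4 parts, so with N = 3352 the expected counts are:
  black solid: 3352 × 1/4 = 838
  black white-spotted: 3352 × 1/4 = 838
  brown solid: 3352 × 1/4 = 838
  brown white-spotted: 3352 × 1/4 = 838

838, 838, 838, 838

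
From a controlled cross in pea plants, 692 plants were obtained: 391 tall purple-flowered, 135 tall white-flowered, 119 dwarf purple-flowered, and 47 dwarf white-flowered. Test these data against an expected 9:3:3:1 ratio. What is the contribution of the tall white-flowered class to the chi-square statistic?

0.212

Expected counts for N = 692 under a 9:3:3:1 ratio (total parts = 16):
  tall purple-flowered: 692 × 9/16 = 389.25
  tall white-flowered: 692 × 3/16 = 129.75
  dwarf purple-flowered: 692 × 3/16 = 129.75
  dwarf white-flowered: 692 × 1/16 = 43.25
Contribution of tall white-flowered: (135 − 129.75)² / 129.75 = 0.2124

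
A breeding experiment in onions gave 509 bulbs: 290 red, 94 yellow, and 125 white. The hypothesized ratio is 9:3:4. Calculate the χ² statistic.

0.109

Total ratio parts = 16. Expected numbers out of 509:
  red: 509 × 9/16 = 286.3125
  yellow: 509 × 3/16 = 95.4375
  white: 509 × 4/16 = 127.25
χ² = Σ (O − E)² / E
  red: (290 − 286.3125)² / 286.3125 = 0.0475
  yellow: (94 − 95.4375)² / 95.4375 = 0.0217
  white: (125 − 127.25)² / 127.25 = 0.0398
χ² = 0.0475 + 0.0217 + 0.0398 = 0.109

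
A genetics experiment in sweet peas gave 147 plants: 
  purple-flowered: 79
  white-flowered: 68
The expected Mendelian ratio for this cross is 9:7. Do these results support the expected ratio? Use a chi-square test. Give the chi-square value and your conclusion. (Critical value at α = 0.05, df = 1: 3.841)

0.376; consistent

Under the 9:7 hypothesis (Σ ratio = 16, N = 147):
  purple-flowered: 147 × 9/16 = 82.6875
  white-flowered: 147 × 7/16 = 64.3125
χ² = Σ (O − E)² / E
  purple-flowered: (79 − 82.6875)² / 82.6875 = 0.1644
  white-flowered: (68 − 64.3125)² / 64.3125 = 0.2114
χ² = 0.1644 + 0.2114 = 0.3758 ≈ 0.376
Degrees of freedom = 2 − 1 = 1; critical value at α = 0.05 is 3.841.
Since 0.376 < 3.841, we fail to reject the null hypothesis — the data are consistent with the 9:7 ratio.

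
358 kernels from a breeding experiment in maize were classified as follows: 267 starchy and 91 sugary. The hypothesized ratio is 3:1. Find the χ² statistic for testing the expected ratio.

Expected counts for N = 358 under a 3:1 ratio (total parts = 4):
  starchy: 358 × 3/4 = 268.5
  sugary: 358 × 1/4 = 89.5
χ² = Σ (O − E)² / E
  starchy: (267 − 268.5)² / 268.5 = 0.0084
  sugary: (91 − 89.5)² / 89.5 = 0.0251
χ² = 0.0084 + 0.0251 = 0.0335 ≈ 0.034

0.034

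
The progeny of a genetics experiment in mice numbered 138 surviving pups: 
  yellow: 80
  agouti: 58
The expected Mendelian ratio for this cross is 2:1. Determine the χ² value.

The 2:1 ratio has 3 parts, so with N = 138 the expected counts are:
  yellow: 138 × 2/3 = 92
  agouti: 138 × 1/3 = 46
χ² = Σ (O − E)² / E
  yellow: (80 − 92)² / 92 = 1.5652
  agouti: (58 − 46)² / 46 = 3.1304
χ² = 1.5652 + 3.1304 = 4.6956 ≈ 4.696

4.696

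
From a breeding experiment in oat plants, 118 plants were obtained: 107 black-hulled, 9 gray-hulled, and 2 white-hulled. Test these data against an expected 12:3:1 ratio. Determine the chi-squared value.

15.571

Expected counts for N = 118 under a 12:3:1 ratio (total parts = 16):
  black-hulled: 118 × 12/16 = 88.5
  gray-hulled: 118 × 3/16 = 22.125
  white-hulled: 118 × 1/16 = 7.375
χ² = Σ (O − E)² / E
  black-hulled: (107 − 88.5)² / 88.5 = 3.8672
  gray-hulled: (9 − 22.125)² / 22.125 = 7.7860
  white-hulled: (2 − 7.375)² / 7.375 = 3.9174
χ² = 3.8672 + 7.7860 + 3.9174 = 15.5706 ≈ 15.571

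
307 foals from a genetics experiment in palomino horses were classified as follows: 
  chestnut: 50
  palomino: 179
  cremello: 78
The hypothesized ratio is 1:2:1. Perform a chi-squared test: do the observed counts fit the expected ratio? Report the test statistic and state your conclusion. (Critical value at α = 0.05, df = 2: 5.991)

13.580; not consistent

Under the 1:2:1 hypothesis (Σ ratio = 4, N = 307):
  chestnut: 307 × 1/4 = 76.75
  palomino: 307 × 2/4 = 153.5
  cremello: 307 × 1/4 = 76.75
χ² = Σ (O − E)² / E
  chestnut: (50 − 76.75)² / 76.75 = 9.3233
  palomino: (179 − 153.5)² / 153.5 = 4.2362
  cremello: (78 − 76.75)² / 76.75 = 0.0204
χ² = 9.3233 + 4.2362 + 0.0204 = 13.5799 ≈ 13.580
Degrees of freedom = 3 − 1 = 2; critical value at α = 0.05 is 5.991.
Since 13.580 > 5.991, we reject the null hypothesis — the data do not fit the 1:2:1 ratio.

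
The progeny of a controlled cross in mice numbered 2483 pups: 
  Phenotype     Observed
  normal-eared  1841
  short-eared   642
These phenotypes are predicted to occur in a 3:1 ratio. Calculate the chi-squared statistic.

Under the 3:1 hypothesis (Σ ratio = 4, N = 2483):
  normal-eared: 2483 × 3/4 = 1862.25
  short-eared: 2483 × 1/4 = 620.75
χ² = Σ (O − E)² / E
  normal-eared: (1841 − 1862.25)² / 1862.25 = 0.2425
  short-eared: (642 − 620.75)² / 620.75 = 0.7274
χ² = 0.2425 + 0.7274 = 0.9699 ≈ 0.970

0.970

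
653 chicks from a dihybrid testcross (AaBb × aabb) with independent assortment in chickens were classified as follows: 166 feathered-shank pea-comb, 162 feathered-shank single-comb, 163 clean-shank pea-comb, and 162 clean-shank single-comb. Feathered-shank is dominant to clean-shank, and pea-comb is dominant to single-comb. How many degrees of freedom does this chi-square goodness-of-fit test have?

A dihybrid testcross with independent assortment gives a 1:1:1:1 ratio.
A goodness-of-fit test with 4 phenotype classes has df = 4 − 1 = 3.

3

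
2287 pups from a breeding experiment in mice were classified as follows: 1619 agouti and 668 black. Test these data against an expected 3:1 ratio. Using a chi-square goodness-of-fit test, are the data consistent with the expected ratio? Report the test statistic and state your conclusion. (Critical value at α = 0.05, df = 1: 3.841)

Expected counts for N = 2287 under a 3:1 ratio (total parts = 4):
  agouti: 2287 × 3/4 = 1715.25
  black: 2287 × 1/4 = 571.75
χ² = Σ (O − E)² / E
  agouti: (1619 − 1715.25)² / 1715.25 = 5.4010
  black: (668 − 571.75)² / 571.75 = 16.2030
χ² = 5.4010 + 16.2030 = 21.604
Degrees of freedom = 2 − 1 = 1; critical value at α = 0.05 is 3.841.
Since 21.604 > 3.841, we reject the null hypothesis — the data do not fit the 3:1 ratio.

21.604; not consistent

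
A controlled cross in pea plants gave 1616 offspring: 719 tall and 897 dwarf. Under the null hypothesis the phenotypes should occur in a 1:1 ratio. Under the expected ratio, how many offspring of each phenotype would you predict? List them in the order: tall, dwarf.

808, 808

Under the 1:1 hypothesis (Σ ratio = 2, N = 1616):
  tall: 1616 × 1/2 = 808
  dwarf: 1616 × 1/2 = 808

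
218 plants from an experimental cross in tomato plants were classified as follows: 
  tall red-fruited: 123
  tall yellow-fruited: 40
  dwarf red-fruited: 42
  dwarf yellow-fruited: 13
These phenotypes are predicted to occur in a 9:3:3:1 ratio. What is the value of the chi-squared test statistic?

Total ratio parts = 16. Expected numbers out of 218:
  tall red-fruited: 218 × 9/16 = 122.625
  tall yellow-fruited: 218 × 3/16 = 40.875
  dwarf red-fruited: 218 × 3/16 = 40.875
  dwarf yellow-fruited: 218 × 1/16 = 13.625
χ² = Σ (O − E)² / E
  tall red-fruited: (123 − 122.625)² / 122.625 = 0.0011
  tall yellow-fruited: (40 − 40.875)² / 40.875 = 0.0187
  dwarf red-fruited: (42 − 40.875)² / 40.875 = 0.0310
  dwarf yellow-fruited: (13 − 13.625)² / 13.625 = 0.0287
χ² = 0.0011 + 0.0187 + 0.0310 + 0.0287 = 0.0795 ≈ 0.080

0.080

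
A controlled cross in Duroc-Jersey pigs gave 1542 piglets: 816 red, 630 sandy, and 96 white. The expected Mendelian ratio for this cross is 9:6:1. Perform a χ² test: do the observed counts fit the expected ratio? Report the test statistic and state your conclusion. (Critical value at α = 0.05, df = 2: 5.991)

7.676; not consistent

Under the 9:6:1 hypothesis (Σ ratio = 16, N = 1542):
  red: 1542 × 9/16 = 867.375
  sandy: 1542 × 6/16 = 578.25
  white: 1542 × 1/16 = 96.375
χ² = Σ (O − E)² / E
  red: (816 − 867.375)² / 867.375 = 3.0430
  sandy: (630 − 578.25)² / 578.25 = 4.6313
  white: (96 − 96.375)² / 96.375 = 0.0015
χ² = 3.0430 + 4.6313 + 0.0015 = 7.6758 ≈ 7.676
Degrees of freedom = 3 − 1 = 2; critical value at α = 0.05 is 5.991.
Since 7.676 > 5.991, we reject the null hypothesis — the data do not fit the 9:6:1 ratio.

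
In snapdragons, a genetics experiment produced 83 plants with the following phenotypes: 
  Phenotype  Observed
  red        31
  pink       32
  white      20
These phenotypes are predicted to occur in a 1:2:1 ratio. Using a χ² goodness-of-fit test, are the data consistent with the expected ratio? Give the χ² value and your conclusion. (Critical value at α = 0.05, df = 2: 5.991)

Under the 1:2:1 hypothesis (Σ ratio = 4, N = 83):
  red: 83 × 1/4 = 20.75
  pink: 83 × 2/4 = 41.5
  white: 83 × 1/4 = 20.75
χ² = Σ (O − E)² / E
  red: (31 − 20.75)² / 20.75 = 5.0633
  pink: (32 − 41.5)² / 41.5 = 2.1747
  white: (20 − 20.75)² / 20.75 = 0.0271
χ² = 5.0633 + 2.1747 + 0.0271 = 7.2651 ≈ 7.265
Degrees of freedom = 3 − 1 = 2; critical value at α = 0.05 is 5.991.
Since 7.265 > 5.991, we reject the null hypothesis — the data do not fit the 1:2:1 ratio.

7.265; not consistent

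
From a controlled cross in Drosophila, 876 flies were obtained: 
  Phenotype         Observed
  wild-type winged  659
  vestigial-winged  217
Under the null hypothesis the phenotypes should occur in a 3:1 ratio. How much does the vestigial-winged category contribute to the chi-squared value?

Under the 3:1 hypothesis (Σ ratio = 4, N = 876):
  wild-type winged: 876 × 3/4 = 657
  vestigial-winged: 876 × 1/4 = 219
Contribution of vestigial-winged: (217 − 219)² / 219 = 0.0183

0.018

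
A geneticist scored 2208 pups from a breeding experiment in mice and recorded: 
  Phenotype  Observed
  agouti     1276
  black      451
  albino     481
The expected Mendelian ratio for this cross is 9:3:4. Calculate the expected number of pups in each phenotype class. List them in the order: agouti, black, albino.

Expected counts for N = 2208 under a 9:3:4 ratio (total parts = 16):
  agouti: 2208 × 9/16 = 1242
  black: 2208 × 3/16 = 414
  albino: 2208 × 4/16 = 552

1242, 414, 552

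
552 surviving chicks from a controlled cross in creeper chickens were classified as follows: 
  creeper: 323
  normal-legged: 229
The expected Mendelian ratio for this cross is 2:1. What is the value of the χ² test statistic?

16.508

Total ratio parts = 3. Expected numbers out of 552:
  creeper: 552 × 2/3 = 368
  normal-legged: 552 × 1/3 = 184
χ² = Σ (O − E)² / E
  creeper: (323 − 368)² / 368 = 5.5027
  normal-legged: (229 − 184)² / 184 = 11.0054
χ² = 5.5027 + 11.0054 = 16.5081 ≈ 16.508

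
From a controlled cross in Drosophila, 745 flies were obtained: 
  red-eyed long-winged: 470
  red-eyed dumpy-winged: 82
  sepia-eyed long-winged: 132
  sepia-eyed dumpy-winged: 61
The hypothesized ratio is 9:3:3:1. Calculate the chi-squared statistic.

34.915

Under the 9:3:3:1 hypothesis (Σ ratio = 16, N = 745):
  red-eyed long-winged: 745 × 9/16 = 419.0625
  red-eyed dumpy-winged: 745 × 3/16 = 139.6875
  sepia-eyed long-winged: 745 × 3/16 = 139.6875
  sepia-eyed dumpy-winged: 745 × 1/16 = 46.5625
χ² = Σ (O − E)² / E
  red-eyed long-winged: (470 − 419.0625)² / 419.0625 = 6.1915
  red-eyed dumpy-winged: (82 − 139.6875)² / 139.6875 = 23.8235
  sepia-eyed long-winged: (132 − 139.6875)² / 139.6875 = 0.4231
  sepia-eyed dumpy-winged: (61 − 46.5625)² / 46.5625 = 4.4766
χ² = 6.1915 + 23.8235 + 0.4231 + 4.4766 = 34.9147 ≈ 34.915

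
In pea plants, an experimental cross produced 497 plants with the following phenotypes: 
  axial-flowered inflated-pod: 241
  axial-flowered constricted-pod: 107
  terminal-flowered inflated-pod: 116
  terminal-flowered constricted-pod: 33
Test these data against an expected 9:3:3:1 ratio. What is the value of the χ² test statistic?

13.072

The 9:3:3:1 ratio has 16 parts, so with N = 497 the expected counts are:
  axial-flowered inflated-pod: 497 × 9/16 = 279.5625
  axial-flowered constricted-pod: 497 × 3/16 = 93.1875
  terminal-flowered inflated-pod: 497 × 3/16 = 93.1875
  terminal-flowered constricted-pod: 497 × 1/16 = 31.0625
χ² = Σ (O − E)² / E
  axial-flowered inflated-pod: (241 − 279.5625)² / 279.5625 = 5.3193
  axial-flowered constricted-pod: (107 − 93.1875)² / 93.1875 = 2.0473
  terminal-flowered inflated-pod: (116 − 93.1875)² / 93.1875 = 5.5845
  terminal-flowered constricted-pod: (33 − 31.0625)² / 31.0625 = 0.1209
χ² = 5.3193 + 2.0473 + 5.5845 + 0.1209 = 13.072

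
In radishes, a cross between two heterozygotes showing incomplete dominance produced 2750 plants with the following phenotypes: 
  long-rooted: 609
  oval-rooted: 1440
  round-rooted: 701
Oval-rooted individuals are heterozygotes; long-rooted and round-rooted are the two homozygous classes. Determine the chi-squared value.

12.301

With incomplete dominance, a heterozygote × heterozygote cross gives a 1:2:1 phenotypic ratio.
Expected counts for N = 2750 under a 1:2:1 ratio (total parts = 4):
  long-rooted: 2750 × 1/4 = 687.5
  oval-rooted: 2750 × 2/4 = 1375
  round-rooted: 2750 × 1/4 = 687.5
χ² = Σ (O − E)² / E
  long-rooted: (609 − 687.5)² / 687.5 = 8.9633
  oval-rooted: (1440 − 1375)² / 1375 = 3.0727
  round-rooted: (701 − 687.5)² / 687.5 = 0.2651
χ² = 8.9633 + 3.0727 + 0.2651 = 12.3011 ≈ 12.301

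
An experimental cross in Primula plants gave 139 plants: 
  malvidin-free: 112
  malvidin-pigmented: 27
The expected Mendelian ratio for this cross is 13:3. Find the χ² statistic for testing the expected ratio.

0.042

The 13:3 ratio has 16 parts, so with N = 139 the expected counts are:
  malvidin-free: 139 × 13/16 = 112.9375
  malvidin-pigmented: 139 × 3/16 = 26.0625
χ² = Σ (O − E)² / E
  malvidin-free: (112 − 112.9375)² / 112.9375 = 0.0078
  malvidin-pigmented: (27 − 26.0625)² / 26.0625 = 0.0337
χ² = 0.0078 + 0.0337 = 0.0415 ≈ 0.042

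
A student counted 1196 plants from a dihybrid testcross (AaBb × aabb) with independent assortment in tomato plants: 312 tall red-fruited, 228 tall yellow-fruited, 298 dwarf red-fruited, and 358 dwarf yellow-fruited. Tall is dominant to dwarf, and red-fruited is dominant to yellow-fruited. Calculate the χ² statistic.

A dihybrid testcross with independent assortment gives a 1:1:1:1 ratio.
Under the 1:1:1:1 hypothesis (Σ ratio = 4, N = 1196):
  tall red-fruited: 1196 × 1/4 = 299
  tall yellow-fruited: 1196 × 1/4 = 299
  dwarf red-fruited: 1196 × 1/4 = 299
  dwarf yellow-fruited: 1196 × 1/4 = 299
χ² = Σ (O − E)² / E
  tall red-fruited: (312 − 299)² / 299 = 0.5652
  tall yellow-fruited: (228 − 299)² / 299 = 16.8595
  dwarf red-fruited: (298 − 299)² / 299 = 0.0033
  dwarf yellow-fruited: (358 − 299)² / 299 = 11.6421
χ² = 0.5652 + 16.8595 + 0.0033 + 11.6421 = 29.0701 ≈ 29.070

29.070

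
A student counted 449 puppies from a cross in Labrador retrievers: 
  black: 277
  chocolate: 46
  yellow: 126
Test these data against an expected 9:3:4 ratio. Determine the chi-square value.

21.371

Total ratio parts = 16. Expected numbers out of 449:
  black: 449 × 9/16 = 252.5625
  chocolate: 449 × 3/16 = 84.1875
  yellow: 449 × 4/16 = 112.25
χ² = Σ (O − E)² / E
  black: (277 − 252.5625)² / 252.5625 = 2.3645
  chocolate: (46 − 84.1875)² / 84.1875 = 17.3219
  yellow: (126 − 112.25)² / 112.25 = 1.6843
χ² = 2.3645 + 17.3219 + 1.6843 = 21.3707 ≈ 21.371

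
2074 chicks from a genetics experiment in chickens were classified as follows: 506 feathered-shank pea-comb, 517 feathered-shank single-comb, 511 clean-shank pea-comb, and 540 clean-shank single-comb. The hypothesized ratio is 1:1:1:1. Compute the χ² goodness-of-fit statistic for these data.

Under the 1:1:1:1 hypothesis (Σ ratio = 4, N = 2074):
  feathered-shank pea-comb: 2074 × 1/4 = 518.5
  feathered-shank single-comb: 2074 × 1/4 = 518.5
  clean-shank pea-comb: 2074 × 1/4 = 518.5
  clean-shank single-comb: 2074 × 1/4 = 518.5
χ² = Σ (O − E)² / E
  feathered-shank pea-comb: (506 − 518.5)² / 518.5 = 0.3014
  feathered-shank single-comb: (517 − 518.5)² / 518.5 = 0.0043
  clean-shank pea-comb: (511 − 518.5)² / 518.5 = 0.1085
  clean-shank single-comb: (540 − 518.5)² / 518.5 = 0.8915
χ² = 0.3014 + 0.0043 + 0.1085 + 0.8915 = 1.3057 ≈ 1.306

1.306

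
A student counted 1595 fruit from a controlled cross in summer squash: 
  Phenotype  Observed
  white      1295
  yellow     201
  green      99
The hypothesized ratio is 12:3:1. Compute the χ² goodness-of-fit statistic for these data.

Under the 12:3:1 hypothesis (Σ ratio = 16, N = 1595):
  white: 1595 × 12/16 = 1196.25
  yellow: 1595 × 3/16 = 299.0625
  green: 1595 × 1/16 = 99.6875
χ² = Σ (O − E)² / E
  white: (1295 − 1196.25)² / 1196.25 = 8.1518
  yellow: (201 − 299.0625)² / 299.0625 = 32.1547
  green: (99 − 99.6875)² / 99.6875 = 0.0047
χ² = 8.1518 + 32.1547 + 0.0047 = 40.3112 ≈ 40.311

40.311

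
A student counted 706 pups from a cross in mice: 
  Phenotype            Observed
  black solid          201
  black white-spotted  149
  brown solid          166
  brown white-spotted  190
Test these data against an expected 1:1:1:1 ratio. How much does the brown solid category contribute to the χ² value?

The 1:1:1:1 ratio has 4 parts, so with N = 706 the expected counts are:
  black solid: 706 × 1/4 = 176.5
  black white-spotted: 706 × 1/4 = 176.5
  brown solid: 706 × 1/4 = 176.5
  brown white-spotted: 706 × 1/4 = 176.5
Contribution of brown solid: (166 − 176.5)² / 176.5 = 0.6246

0.625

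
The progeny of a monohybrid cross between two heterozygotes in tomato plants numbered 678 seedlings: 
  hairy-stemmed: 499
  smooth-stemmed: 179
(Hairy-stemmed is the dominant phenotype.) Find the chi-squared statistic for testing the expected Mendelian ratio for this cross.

0.710

For a monohybrid cross between heterozygotes with complete dominance, the expected phenotypic ratio is 3:1.
Expected counts for N = 678 under a 3:1 ratio (total parts = 4):
  hairy-stemmed: 678 × 3/4 = 508.5
  smooth-stemmed: 678 × 1/4 = 169.5
χ² = Σ (O − E)² / E
  hairy-stemmed: (499 − 508.5)² / 508.5 = 0.1775
  smooth-stemmed: (179 − 169.5)² / 169.5 = 0.5324
χ² = 0.1775 + 0.5324 = 0.7099 ≈ 0.710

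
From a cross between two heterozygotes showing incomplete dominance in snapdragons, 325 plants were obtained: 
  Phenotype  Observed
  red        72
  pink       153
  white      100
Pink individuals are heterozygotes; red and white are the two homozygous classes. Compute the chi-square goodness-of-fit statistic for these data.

5.935

With incomplete dominance, a heterozygote × heterozygote cross gives a 1:2:1 phenotypic ratio.
The 1:2:1 ratio has 4 parts, so with N = 325 the expected counts are:
  red: 325 × 1/4 = 81.25
  pink: 325 × 2/4 = 162.5
  white: 325 × 1/4 = 81.25
χ² = Σ (O − E)² / E
  red: (72 − 81.25)² / 81.25 = 1.0531
  pink: (153 − 162.5)² / 162.5 = 0.5554
  white: (100 − 81.25)² / 81.25 = 4.3269
χ² = 1.0531 + 0.5554 + 4.3269 = 5.9354 ≈ 5.935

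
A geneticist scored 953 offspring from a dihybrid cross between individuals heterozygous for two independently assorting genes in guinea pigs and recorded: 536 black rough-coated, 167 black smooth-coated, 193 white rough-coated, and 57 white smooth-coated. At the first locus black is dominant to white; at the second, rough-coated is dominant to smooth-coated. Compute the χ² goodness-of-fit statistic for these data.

2.021

A dihybrid F₂ with independent assortment and complete dominance at both loci gives a 9:3:3:1 phenotypic ratio.
Under the 9:3:3:1 hypothesis (Σ ratio = 16, N = 953):
  black rough-coated: 953 × 9/16 = 536.0625
  black smooth-coated: 953 × 3/16 = 178.6875
  white rough-coated: 953 × 3/16 = 178.6875
  white smooth-coated: 953 × 1/16 = 59.5625
χ² = Σ (O − E)² / E
  black rough-coated: (536 − 536.0625)² / 536.0625 = 0.0000
  black smooth-coated: (167 − 178.6875)² / 178.6875 = 0.7644
  white rough-coated: (193 − 178.6875)² / 178.6875 = 1.1464
  white smooth-coated: (57 − 59.5625)² / 59.5625 = 0.1102
χ² = 0.0000 + 0.7644 + 1.1464 + 0.1102 = 2.021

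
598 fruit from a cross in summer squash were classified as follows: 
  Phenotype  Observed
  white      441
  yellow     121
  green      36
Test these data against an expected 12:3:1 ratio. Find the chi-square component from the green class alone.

0.051

The 12:3:1 ratio has 16 parts, so with N = 598 the expected counts are:
  white: 598 × 12/16 = 448.5
  yellow: 598 × 3/16 = 112.125
  green: 598 × 1/16 = 37.375
Contribution of green: (36 − 37.375)² / 37.375 = 0.0506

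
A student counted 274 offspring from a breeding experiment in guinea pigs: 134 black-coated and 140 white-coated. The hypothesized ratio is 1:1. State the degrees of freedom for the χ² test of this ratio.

A goodness-of-fit test with 2 phenotype classes has df = 2 − 1 = 1.

1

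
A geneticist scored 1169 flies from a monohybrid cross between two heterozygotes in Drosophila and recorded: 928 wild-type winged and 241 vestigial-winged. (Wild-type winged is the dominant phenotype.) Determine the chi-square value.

11.983

For a monohybrid cross between heterozygotes with complete dominance, the expected phenotypic ratio is 3:1.
The 3:1 ratio has 4 parts, so with N = 1169 the expected counts are:
  wild-type winged: 1169 × 3/4 = 876.75
  vestigial-winged: 1169 × 1/4 = 292.25
χ² = Σ (O − E)² / E
  wild-type winged: (928 − 876.75)² / 876.75 = 2.9958
  vestigial-winged: (241 − 292.25)² / 292.25 = 8.9874
χ² = 2.9958 + 8.9874 = 11.9832 ≈ 11.983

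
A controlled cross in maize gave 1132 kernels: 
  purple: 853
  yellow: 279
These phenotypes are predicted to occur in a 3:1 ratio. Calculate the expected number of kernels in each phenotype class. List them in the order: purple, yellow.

849, 283

Total ratio parts = 4. Expected numbers out of 1132:
  purple: 1132 × 3/4 = 849
  yellow: 1132 × 1/4 = 283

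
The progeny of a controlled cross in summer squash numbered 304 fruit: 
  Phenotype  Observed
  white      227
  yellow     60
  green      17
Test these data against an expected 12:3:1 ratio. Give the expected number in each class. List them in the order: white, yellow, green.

The 12:3:1 ratio has 16 parts, so with N = 304 the expected counts are:
  white: 304 × 12/16 = 228
  yellow: 304 × 3/16 = 57
  green: 304 × 1/16 = 19

228, 57, 19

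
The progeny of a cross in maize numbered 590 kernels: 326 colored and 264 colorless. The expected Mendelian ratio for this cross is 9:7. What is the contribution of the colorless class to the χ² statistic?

0.134

Total ratio parts = 16. Expected numbers out of 590:
  colored: 590 × 9/16 = 331.875
  colorless: 590 × 7/16 = 258.125
Contribution of colorless: (264 − 258.125)² / 258.125 = 0.1337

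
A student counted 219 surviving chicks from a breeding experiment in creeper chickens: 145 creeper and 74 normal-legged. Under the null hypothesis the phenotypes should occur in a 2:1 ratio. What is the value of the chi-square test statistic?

Expected counts for N = 219 under a 2:1 ratio (total parts = 3):
  creeper: 219 × 2/3 = 146
  normal-legged: 219 × 1/3 = 73
χ² = Σ (O − E)² / E
  creeper: (145 − 146)² / 146 = 0.0068
  normal-legged: (74 − 73)² / 73 = 0.0137
χ² = 0.0068 + 0.0137 = 0.0205 ≈ 0.021

0.021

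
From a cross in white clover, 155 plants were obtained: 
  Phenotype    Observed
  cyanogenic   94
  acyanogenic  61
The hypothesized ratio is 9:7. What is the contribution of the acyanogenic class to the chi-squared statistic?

0.684

The 9:7 ratio has 16 parts, so with N = 155 the expected counts are:
  cyanogenic: 155 × 9/16 = 87.1875
  acyanogenic: 155 × 7/16 = 67.8125
Contribution of acyanogenic: (61 − 67.8125)² / 67.8125 = 0.6844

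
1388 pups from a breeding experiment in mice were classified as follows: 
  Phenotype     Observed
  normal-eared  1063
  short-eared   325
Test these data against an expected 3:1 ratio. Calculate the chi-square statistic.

1.860

Under the 3:1 hypothesis (Σ ratio = 4, N = 1388):
  normal-eared: 1388 × 3/4 = 1041
  short-eared: 1388 × 1/4 = 347
χ² = Σ (O − E)² / E
  normal-eared: (1063 − 1041)² / 1041 = 0.4649
  short-eared: (325 − 347)² / 347 = 1.3948
χ² = 0.4649 + 1.3948 = 1.8597 ≈ 1.860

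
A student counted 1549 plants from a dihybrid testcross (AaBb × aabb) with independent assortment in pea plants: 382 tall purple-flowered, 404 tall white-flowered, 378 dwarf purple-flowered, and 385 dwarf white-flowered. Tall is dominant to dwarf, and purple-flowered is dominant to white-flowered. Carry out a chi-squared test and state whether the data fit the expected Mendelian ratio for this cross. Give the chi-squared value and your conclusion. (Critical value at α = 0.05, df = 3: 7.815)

A dihybrid testcross with independent assortment gives a 1:1:1:1 ratio.
Under the 1:1:1:1 hypothesis (Σ ratio = 4, N = 1549):
  tall purple-flowered: 1549 × 1/4 = 387.25
  tall white-flowered: 1549 × 1/4 = 387.25
  dwarf purple-flowered: 1549 × 1/4 = 387.25
  dwarf white-flowered: 1549 × 1/4 = 387.25
χ² = Σ (O − E)² / E
  tall purple-flowered: (382 − 387.25)² / 387.25 = 0.0712
  tall white-flowered: (404 − 387.25)² / 387.25 = 0.7245
  dwarf purple-flowered: (378 − 387.25)² / 387.25 = 0.2209
  dwarf white-flowered: (385 − 387.25)² / 387.25 = 0.0131
χ² = 0.0712 + 0.7245 + 0.2209 + 0.0131 = 1.0297 ≈ 1.030
Degrees of freedom = 4 − 1 = 3; critical value at α = 0.05 is 7.815.
Since 1.030 < 7.815, we fail to reject the null hypothesis — the data are consistent with the 1:1:1:1 ratio.

1.030; consistent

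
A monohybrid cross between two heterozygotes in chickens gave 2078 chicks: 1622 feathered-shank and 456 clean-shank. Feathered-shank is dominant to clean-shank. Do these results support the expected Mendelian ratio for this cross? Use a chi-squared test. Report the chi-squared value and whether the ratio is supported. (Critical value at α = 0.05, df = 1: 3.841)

For a monohybrid cross between heterozygotes with complete dominance, the expected phenotypic ratio is 3:1.
Expected counts for N = 2078 under a 3:1 ratio (total parts = 4):
  feathered-shank: 2078 × 3/4 = 1558.5
  clean-shank: 2078 × 1/4 = 519.5
χ² = Σ (O − E)² / E
  feathered-shank: (1622 − 1558.5)² / 1558.5 = 2.5873
  clean-shank: (456 − 519.5)² / 519.5 = 7.7618
χ² = 2.5873 + 7.7618 = 10.3491 ≈ 10.349
Degrees of freedom = 2 − 1 = 1; critical value at α = 0.05 is 3.841.
Since 10.349 > 3.841, we reject the null hypothesis — the data do not fit the 3:1 ratio.

10.349; not consistent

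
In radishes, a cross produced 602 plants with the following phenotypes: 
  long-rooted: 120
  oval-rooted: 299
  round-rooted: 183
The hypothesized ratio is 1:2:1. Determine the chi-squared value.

13.213

The 1:2:1 ratio has 4 parts, so with N = 602 the expected counts are:
  long-rooted: 602 × 1/4 = 150.5
  oval-rooted: 602 × 2/4 = 301
  round-rooted: 602 × 1/4 = 150.5
χ² = Σ (O − E)² / E
  long-rooted: (120 − 150.5)² / 150.5 = 6.1811
  oval-rooted: (299 − 301)² / 301 = 0.0133
  round-rooted: (183 − 150.5)² / 150.5 = 7.0183
χ² = 6.1811 + 0.0133 + 7.0183 = 13.2127 ≈ 13.213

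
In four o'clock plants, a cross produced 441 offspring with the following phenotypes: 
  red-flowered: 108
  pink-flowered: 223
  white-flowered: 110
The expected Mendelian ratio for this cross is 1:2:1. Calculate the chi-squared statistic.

0.075

Under the 1:2:1 hypothesis (Σ ratio = 4, N = 441):
  red-flowered: 441 × 1/4 = 110.25
  pink-flowered: 441 × 2/4 = 220.5
  white-flowered: 441 × 1/4 = 110.25
χ² = Σ (O − E)² / E
  red-flowered: (108 − 110.25)² / 110.25 = 0.0459
  pink-flowered: (223 − 220.5)² / 220.5 = 0.0283
  white-flowered: (110 − 110.25)² / 110.25 = 0.0006
χ² = 0.0459 + 0.0283 + 0.0006 = 0.0748 ≈ 0.075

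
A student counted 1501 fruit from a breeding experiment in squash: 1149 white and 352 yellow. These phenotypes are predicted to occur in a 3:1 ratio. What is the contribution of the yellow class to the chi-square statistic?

1.441

Total ratio parts = 4. Expected numbers out of 1501:
  white: 1501 × 3/4 = 1125.75
  yellow: 1501 × 1/4 = 375.25
Contribution of yellow: (352 − 375.25)² / 375.25 = 1.4405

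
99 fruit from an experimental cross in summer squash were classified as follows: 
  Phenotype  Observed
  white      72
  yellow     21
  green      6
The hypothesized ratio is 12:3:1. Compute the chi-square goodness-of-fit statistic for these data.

0.394

Expected counts for N = 99 under a 12:3:1 ratio (total parts = 16):
  white: 99 × 12/16 = 74.25
  yellow: 99 × 3/16 = 18.5625
  green: 99 × 1/16 = 6.1875
χ² = Σ (O − E)² / E
  white: (72 − 74.25)² / 74.25 = 0.0682
  yellow: (21 − 18.5625)² / 18.5625 = 0.3201
  green: (6 − 6.1875)² / 6.1875 = 0.0057
χ² = 0.0682 + 0.3201 + 0.0057 = 0.394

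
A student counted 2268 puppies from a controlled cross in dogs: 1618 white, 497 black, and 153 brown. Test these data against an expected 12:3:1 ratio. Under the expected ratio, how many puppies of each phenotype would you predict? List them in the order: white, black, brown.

1701, 425.25, 141.75

Total ratio parts = 16. Expected numbers out of 2268:
  white: 2268 × 12/16 = 1701
  black: 2268 × 3/16 = 425.25
  brown: 2268 × 1/16 = 141.75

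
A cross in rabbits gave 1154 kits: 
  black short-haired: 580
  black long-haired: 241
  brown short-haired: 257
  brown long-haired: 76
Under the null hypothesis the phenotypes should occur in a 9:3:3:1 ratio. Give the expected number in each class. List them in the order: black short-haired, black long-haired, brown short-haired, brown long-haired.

Expected counts for N = 1154 under a 9:3:3:1 ratio (total parts = 16):
  black short-haired: 1154 × 9/16 = 649.125
  black long-haired: 1154 × 3/16 = 216.375
  brown short-haired: 1154 × 3/16 = 216.375
  brown long-haired: 1154 × 1/16 = 72.125

649.125, 216.375, 216.375, 72.125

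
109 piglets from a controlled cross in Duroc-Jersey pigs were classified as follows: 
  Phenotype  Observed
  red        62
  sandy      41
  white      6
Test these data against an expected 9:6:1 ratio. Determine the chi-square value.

0.105

Total ratio parts = 16. Expected numbers out of 109:
  red: 109 × 9/16 = 61.3125
  sandy: 109 × 6/16 = 40.875
  white: 109 × 1/16 = 6.8125
χ² = Σ (O − E)² / E
  red: (62 − 61.3125)² / 61.3125 = 0.0077
  sandy: (41 − 40.875)² / 40.875 = 0.0004
  white: (6 − 6.8125)² / 6.8125 = 0.0969
χ² = 0.0077 + 0.0004 + 0.0969 = 0.105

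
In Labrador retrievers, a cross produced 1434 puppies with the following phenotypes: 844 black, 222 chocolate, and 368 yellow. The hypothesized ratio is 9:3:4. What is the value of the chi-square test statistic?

10.156

Expected counts for N = 1434 under a 9:3:4 ratio (total parts = 16):
  black: 1434 × 9/16 = 806.625
  chocolate: 1434 × 3/16 = 268.875
  yellow: 1434 × 4/16 = 358.5
χ² = Σ (O − E)² / E
  black: (844 − 806.625)² / 806.625 = 1.7318
  chocolate: (222 − 268.875)² / 268.875 = 8.1721
  yellow: (368 − 358.5)² / 358.5 = 0.2517
χ² = 1.7318 + 8.1721 + 0.2517 = 10.1556 ≈ 10.156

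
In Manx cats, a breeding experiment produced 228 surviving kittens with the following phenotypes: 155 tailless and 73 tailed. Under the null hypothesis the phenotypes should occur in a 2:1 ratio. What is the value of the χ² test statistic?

0.178

Total ratio parts = 3. Expected numbers out of 228:
  tailless: 228 × 2/3 = 152
  tailed: 228 × 1/3 = 76
χ² = Σ (O − E)² / E
  tailless: (155 − 152)² / 152 = 0.0592
  tailed: (73 − 76)² / 76 = 0.1184
χ² = 0.0592 + 0.1184 = 0.1776 ≈ 0.178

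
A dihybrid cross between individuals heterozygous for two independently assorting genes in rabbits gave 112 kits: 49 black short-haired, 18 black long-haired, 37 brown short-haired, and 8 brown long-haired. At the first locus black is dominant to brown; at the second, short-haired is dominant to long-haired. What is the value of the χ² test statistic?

15.873

A dihybrid F₂ with independent assortment and complete dominance at both loci gives a 9:3:3:1 phenotypic ratio.
Under the 9:3:3:1 hypothesis (Σ ratio = 16, N = 112):
  black short-haired: 112 × 9/16 = 63
  black long-haired: 112 × 3/16 = 21
  brown short-haired: 112 × 3/16 = 21
  brown long-haired: 112 × 1/16 = 7
χ² = Σ (O − E)² / E
  black short-haired: (49 − 63)² / 63 = 3.1111
  black long-haired: (18 − 21)² / 21 = 0.4286
  brown short-haired: (37 − 21)² / 21 = 12.1905
  brown long-haired: (8 − 7)² / 7 = 0.1429
χ² = 3.1111 + 0.4286 + 12.1905 + 0.1429 = 15.8731 ≈ 15.873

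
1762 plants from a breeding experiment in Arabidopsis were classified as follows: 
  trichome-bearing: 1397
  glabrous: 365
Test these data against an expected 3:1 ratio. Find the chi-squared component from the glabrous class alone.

Expected counts for N = 1762 under a 3:1 ratio (total parts = 4):
  trichome-bearing: 1762 × 3/4 = 1321.5
  glabrous: 1762 × 1/4 = 440.5
Contribution of glabrous: (365 − 440.5)² / 440.5 = 12.9404

12.940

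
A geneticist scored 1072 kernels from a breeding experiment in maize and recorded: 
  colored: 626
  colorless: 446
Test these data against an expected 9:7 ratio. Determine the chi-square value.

The 9:7 ratio has 16 parts, so with N = 1072 the expected counts are:
  colored: 1072 × 9/16 = 603
  colorless: 1072 × 7/16 = 469
χ² = Σ (O − E)² / E
  colored: (626 − 603)² / 603 = 0.8773
  colorless: (446 − 469)² / 469 = 1.1279
χ² = 0.8773 + 1.1279 = 2.0052 ≈ 2.005

2.005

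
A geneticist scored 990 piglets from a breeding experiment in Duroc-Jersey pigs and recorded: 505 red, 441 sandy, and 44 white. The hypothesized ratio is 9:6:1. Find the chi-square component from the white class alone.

Expected counts for N = 990 under a 9:6:1 ratio (total parts = 16):
  red: 990 × 9/16 = 556.875
  sandy: 990 × 6/16 = 371.25
  white: 990 × 1/16 = 61.875
Contribution of white: (44 − 61.875)² / 61.875 = 5.1639

5.164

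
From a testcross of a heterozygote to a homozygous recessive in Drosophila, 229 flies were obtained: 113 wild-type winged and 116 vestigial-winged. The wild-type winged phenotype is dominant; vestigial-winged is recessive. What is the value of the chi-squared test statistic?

0.039

A testcross of a heterozygote (Aa × aa) gives a 1:1 phenotypic ratio.
Under the 1:1 hypothesis (Σ ratio = 2, N = 229):
  wild-type winged: 229 × 1/2 = 114.5
  vestigial-winged: 229 × 1/2 = 114.5
χ² = Σ (O − E)² / E
  wild-type winged: (113 − 114.5)² / 114.5 = 0.0197
  vestigial-winged: (116 − 114.5)² / 114.5 = 0.0197
χ² = 0.0197 + 0.0197 = 0.0394 ≈ 0.039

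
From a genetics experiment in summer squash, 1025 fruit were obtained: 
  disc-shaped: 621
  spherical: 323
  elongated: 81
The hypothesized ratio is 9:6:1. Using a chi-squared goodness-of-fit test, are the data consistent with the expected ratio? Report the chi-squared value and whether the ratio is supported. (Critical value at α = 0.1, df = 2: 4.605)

17.703; not consistent

The 9:6:1 ratio has 16 parts, so with N = 1025 the expected counts are:
  disc-shaped: 1025 × 9/16 = 576.5625
  spherical: 1025 × 6/16 = 384.375
  elongated: 1025 × 1/16 = 64.0625
χ² = Σ (O − E)² / E
  disc-shaped: (621 − 576.5625)² / 576.5625 = 3.4249
  spherical: (323 − 384.375)² / 384.375 = 9.8000
  elongated: (81 − 64.0625)² / 64.0625 = 4.4781
χ² = 3.4249 + 9.8000 + 4.4781 = 17.703
Degrees of freedom = 3 − 1 = 2; critical value at α = 0.1 is 4.605.
Since 17.703 > 4.605, we reject the null hypothesis — the data do not fit the 9:6:1 ratio.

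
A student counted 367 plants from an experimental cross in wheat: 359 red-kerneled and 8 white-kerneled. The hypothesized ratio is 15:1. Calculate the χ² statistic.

Total ratio parts = 16. Expected numbers out of 367:
  red-kerneled: 367 × 15/16 = 344.0625
  white-kerneled: 367 × 1/16 = 22.9375
χ² = Σ (O − E)² / E
  red-kerneled: (359 − 344.0625)² / 344.0625 = 0.6485
  white-kerneled: (8 − 22.9375)² / 22.9375 = 9.7277
χ² = 0.6485 + 9.7277 = 10.3762 ≈ 10.376

10.376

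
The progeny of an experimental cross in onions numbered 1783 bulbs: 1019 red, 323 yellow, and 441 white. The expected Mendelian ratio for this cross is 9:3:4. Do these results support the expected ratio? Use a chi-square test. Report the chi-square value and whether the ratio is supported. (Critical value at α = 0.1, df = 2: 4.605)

0.691; consistent

Expected counts for N = 1783 under a 9:3:4 ratio (total parts = 16):
  red: 1783 × 9/16 = 1002.9375
  yellow: 1783 × 3/16 = 334.3125
  white: 1783 × 4/16 = 445.75
χ² = Σ (O − E)² / E
  red: (1019 − 1002.9375)² / 1002.9375 = 0.2572
  yellow: (323 − 334.3125)² / 334.3125 = 0.3828
  white: (441 − 445.75)² / 445.75 = 0.0506
χ² = 0.2572 + 0.3828 + 0.0506 = 0.6906 ≈ 0.691
Degrees of freedom = 3 − 1 = 2; critical value at α = 0.1 is 4.605.
Since 0.691 < 4.605, we fail to reject the null hypothesis — the data are consistent with the 9:3:4 ratio.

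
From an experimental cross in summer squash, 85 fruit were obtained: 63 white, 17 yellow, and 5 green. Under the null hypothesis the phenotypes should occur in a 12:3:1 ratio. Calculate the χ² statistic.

0.098

The 12:3:1 ratio has 16 parts, so with N = 85 the expected counts are:
  white: 85 × 12/16 = 63.75
  yellow: 85 × 3/16 = 15.9375
  green: 85 × 1/16 = 5.3125
χ² = Σ (O − E)² / E
  white: (63 − 63.75)² / 63.75 = 0.0088
  yellow: (17 − 15.9375)² / 15.9375 = 0.0708
  green: (5 − 5.3125)² / 5.3125 = 0.0184
χ² = 0.0088 + 0.0708 + 0.0184 = 0.098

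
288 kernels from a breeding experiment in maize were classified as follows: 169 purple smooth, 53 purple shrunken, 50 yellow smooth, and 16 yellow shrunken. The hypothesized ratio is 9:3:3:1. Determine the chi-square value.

0.840

Expected counts for N = 288 under a 9:3:3:1 ratio (total parts = 16):
  purple smooth: 288 × 9/16 = 162
  purple shrunken: 288 × 3/16 = 54
  yellow smooth: 288 × 3/16 = 54
  yellow shrunken: 288 × 1/16 = 18
χ² = Σ (O − E)² / E
  purple smooth: (169 − 162)² / 162 = 0.3025
  purple shrunken: (53 − 54)² / 54 = 0.0185
  yellow smooth: (50 − 54)² / 54 = 0.2963
  yellow shrunken: (16 − 18)² / 18 = 0.2222
χ² = 0.3025 + 0.0185 + 0.2963 + 0.2222 = 0.8395 ≈ 0.840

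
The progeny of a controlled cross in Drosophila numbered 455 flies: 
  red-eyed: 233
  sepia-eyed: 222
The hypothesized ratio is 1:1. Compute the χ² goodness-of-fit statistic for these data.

0.266

The 1:1 ratio has 2 parts, so with N = 455 the expected counts are:
  red-eyed: 455 × 1/2 = 227.5
  sepia-eyed: 455 × 1/2 = 227.5
χ² = Σ (O − E)² / E
  red-eyed: (233 − 227.5)² / 227.5 = 0.1330
  sepia-eyed: (222 − 227.5)² / 227.5 = 0.1330
χ² = 0.1330 + 0.1330 = 0.266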